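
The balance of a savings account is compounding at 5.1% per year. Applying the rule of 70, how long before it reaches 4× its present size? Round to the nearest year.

Doubling time ≈ 70/5.1 = 13.73 years.
4 = 2^2, so 2 doublings → 27 years.

around 27 years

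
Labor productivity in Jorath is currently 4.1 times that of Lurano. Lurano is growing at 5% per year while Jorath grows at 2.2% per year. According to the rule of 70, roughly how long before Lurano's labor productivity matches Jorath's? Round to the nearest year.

The growth-rate gap is 5% − 2.2% = 2.8 percentage points.
So the ratio between them halves every 70/2.8 ≈ 25.00 years.
A 4.1 times gap takes log₂(4.1) ≈ 2.04 halvings to close: 2.04 × 25.00 ≈ 51 years.

≈ 51 years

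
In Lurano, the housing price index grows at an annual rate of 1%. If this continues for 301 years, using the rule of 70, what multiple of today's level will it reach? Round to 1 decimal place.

Doubles every ≈ 70.00 years (70/1).
301 years is 4.30 doublings; 2^4.30 ≈ 19.7×.

roughly 19.7 times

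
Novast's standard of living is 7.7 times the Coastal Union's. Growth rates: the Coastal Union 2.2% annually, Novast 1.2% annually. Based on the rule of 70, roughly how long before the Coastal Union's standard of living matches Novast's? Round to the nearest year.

roughly 206 years

What matters is the difference: 1 pp.
Rule of 70 on the gap: the ratio halves every 70/1 ≈ 70.00 years.
A 7.7 times gap takes log₂(7.7) ≈ 2.94 halvings to close: 2.94 × 70.00 ≈ 206 years.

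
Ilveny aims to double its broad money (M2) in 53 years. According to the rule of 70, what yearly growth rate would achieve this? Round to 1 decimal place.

70 / 53 ≈ 1.32, so about 1.3% per year.

≈ 1.3%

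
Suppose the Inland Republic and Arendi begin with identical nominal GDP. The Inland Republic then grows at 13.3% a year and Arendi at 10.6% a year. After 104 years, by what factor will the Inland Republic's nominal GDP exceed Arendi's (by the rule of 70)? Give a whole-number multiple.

≈ 16 times

Only the 2.7-point difference matters.
70/2.7 ≈ 25.93 years per doubling of the ratio; 104 years gives 4.01 doublings, so ≈ 16×.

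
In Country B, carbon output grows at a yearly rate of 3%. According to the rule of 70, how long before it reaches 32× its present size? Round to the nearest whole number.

At 3% it doubles every 70/3 ≈ 23.33 years.
Getting to 32× needs 5 doublings: 5 × 23.33 ≈ 117 years.

around 117 years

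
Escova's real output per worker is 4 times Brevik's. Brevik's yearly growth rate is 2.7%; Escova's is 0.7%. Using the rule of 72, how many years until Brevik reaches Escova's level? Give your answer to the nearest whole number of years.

The growth-rate gap is 2.7% − 0.7% = 2 percentage points.
So the ratio between them halves every 72/2 ≈ 36.00 years.
A 4 times gap closes after 2 halvings: 2 × 36.00 ≈ 72 years.

roughly 72 years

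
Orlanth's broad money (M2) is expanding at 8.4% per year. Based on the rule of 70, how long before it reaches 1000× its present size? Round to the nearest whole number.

One doubling takes 70/8.4 = 8.33 years.
Reaching 1000× takes log₂(1000) ≈ 9.97 doublings.
9.97 × 8.33 ≈ 83 years.

about 83 years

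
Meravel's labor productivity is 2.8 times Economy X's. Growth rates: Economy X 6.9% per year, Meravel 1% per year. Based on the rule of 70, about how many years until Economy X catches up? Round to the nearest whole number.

The growth-rate gap is 6.9% − 1% = 5.9 percentage points.
So the ratio between them halves every 70/5.9 ≈ 11.86 years.
A 2.8 times gap takes log₂(2.8) ≈ 1.49 halvings to close: 1.49 × 11.86 ≈ 18 years.

≈ 18 years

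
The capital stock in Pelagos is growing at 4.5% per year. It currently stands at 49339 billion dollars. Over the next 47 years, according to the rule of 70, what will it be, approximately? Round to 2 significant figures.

Doubling time ≈ 70/4.5 = 15.56 years.
47 years is 47/15.56 ≈ 3.02 doublings, a factor of 2^3.02 ≈ 8.11.
49339 × 8.11 ≈ 400000 billion dollars.

approximately 400000 billion dollars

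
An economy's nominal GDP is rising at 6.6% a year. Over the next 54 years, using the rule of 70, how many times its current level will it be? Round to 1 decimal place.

about 34.1 times

Doubles every ≈ 10.61 years (70/6.6).
54 years is 5.09 doublings; 2^5.09 ≈ 34.1×.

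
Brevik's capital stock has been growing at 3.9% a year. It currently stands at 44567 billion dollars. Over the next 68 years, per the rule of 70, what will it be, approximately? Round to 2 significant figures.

It doubles every 70/3.9 ≈ 17.95 years, so 68 years is 3.79 doublings.
2^3.79 ≈ 13.83; 44567 × 13.83 ≈ 620000 billion dollars.

620000 billion dollars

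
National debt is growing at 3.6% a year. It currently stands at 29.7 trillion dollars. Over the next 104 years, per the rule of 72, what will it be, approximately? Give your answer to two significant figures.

≈ 1100 trillion dollars

Doubling time ≈ 72/3.6 = 20.00 years.
104 years is 104/20.00 ≈ 5.20 doublings, a factor of 2^5.20 ≈ 36.76.
29.7 × 36.76 ≈ 1100 trillion dollars.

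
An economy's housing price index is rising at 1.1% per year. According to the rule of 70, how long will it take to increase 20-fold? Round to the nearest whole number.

Doubling time ≈ 70/1.1 = 63.64 years.
20× is log₂ 20 ≈ 4.32 doublings, so ≈ 4.32 × 63.64 = 275 years.

≈ 275 years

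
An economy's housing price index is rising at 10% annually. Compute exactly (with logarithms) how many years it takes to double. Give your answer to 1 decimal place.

t = ln(2) / ln(1 + 0.1) = 0.6931 / 0.095310 ≈ 7.27.

7.3 years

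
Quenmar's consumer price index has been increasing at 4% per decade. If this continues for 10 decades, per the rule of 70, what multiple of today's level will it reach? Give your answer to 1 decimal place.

≈ 1.5 times

Doubles every ≈ 17.50 decades (70/4).
10 decades is 0.57 doublings; 2^0.57 ≈ 1.5×.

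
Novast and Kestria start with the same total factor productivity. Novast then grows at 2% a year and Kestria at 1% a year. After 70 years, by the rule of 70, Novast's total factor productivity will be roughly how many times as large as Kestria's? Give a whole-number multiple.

≈ 2 times

Rate gap = 2% − 1% = 1 point.
The ratio doubles every 70/1 ≈ 70.00 years.
70/70.00 ≈ 1.00 doublings → ratio ≈ 2^1.00 ≈ 2.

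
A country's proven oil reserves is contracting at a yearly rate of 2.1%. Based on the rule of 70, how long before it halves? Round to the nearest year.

The rule works in reverse for decay: 70/2.1 ≈ 33.33 years to halve.

about 33 years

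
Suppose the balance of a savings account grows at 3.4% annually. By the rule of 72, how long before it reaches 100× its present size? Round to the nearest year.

around 141 years

Doubling time ≈ 72/3.4 = 21.18 years.
Reaching 100× takes log₂(100) ≈ 6.64 doublings.
6.64 × 21.18 ≈ 141 years.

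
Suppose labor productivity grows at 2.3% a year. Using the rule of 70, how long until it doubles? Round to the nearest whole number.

70/2.3 ≈ 30.43, so it doubles roughly every 30 years.

30 years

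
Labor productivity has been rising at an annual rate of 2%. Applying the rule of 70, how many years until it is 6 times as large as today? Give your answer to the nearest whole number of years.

≈ 90 years

At 2% it doubles every 70/2 ≈ 35.00 years.
6× is log₂ 6 ≈ 2.58 doublings, so ≈ 2.58 × 35.00 = 90 years.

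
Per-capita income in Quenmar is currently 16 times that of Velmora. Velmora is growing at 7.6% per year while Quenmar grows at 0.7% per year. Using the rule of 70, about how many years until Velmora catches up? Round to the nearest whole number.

≈ 41 years

The growth-rate gap is 7.6% − 0.7% = 6.9 percentage points.
So the ratio between them halves every 70/6.9 ≈ 10.14 years.
A 16 times gap closes after 4 halvings: 4 × 10.14 ≈ 41 years.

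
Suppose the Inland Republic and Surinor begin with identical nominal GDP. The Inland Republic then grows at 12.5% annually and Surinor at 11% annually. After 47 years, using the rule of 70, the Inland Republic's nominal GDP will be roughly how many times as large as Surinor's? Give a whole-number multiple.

Rate gap = 12.5% − 11% = 1.5 points.
The ratio doubles every 70/1.5 ≈ 46.67 years.
47/46.67 ≈ 1.01 doublings → ratio ≈ 2^1.01 ≈ 2.

2 times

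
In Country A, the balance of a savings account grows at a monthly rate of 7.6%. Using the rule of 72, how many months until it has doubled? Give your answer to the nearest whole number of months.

Doubling time ≈ 72 / 7.6 = 9.47 months.

around 9 months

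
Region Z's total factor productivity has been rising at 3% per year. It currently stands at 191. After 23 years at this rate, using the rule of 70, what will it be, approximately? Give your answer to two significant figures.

380

It doubles every 70/3 ≈ 23.33 years, so 23 years is 0.99 doublings.
2^0.99 ≈ 1.99; 191 × 1.99 ≈ 380.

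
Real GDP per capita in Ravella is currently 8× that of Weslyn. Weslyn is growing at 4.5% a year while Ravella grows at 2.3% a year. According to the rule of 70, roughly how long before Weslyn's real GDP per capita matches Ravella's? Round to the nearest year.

≈ 95 years

Weslyn gains on Ravella at 4.5% − 2.3% = 2.2 points a year.
At that relative rate the gap halves every 70/2.2 ≈ 31.82 years.
An 8× gap closes after 3 halvings: 3 × 31.82 ≈ 95 years.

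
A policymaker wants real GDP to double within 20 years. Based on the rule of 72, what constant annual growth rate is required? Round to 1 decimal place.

72 / 20 ≈ 3.60, so about 3.6% annually.

approximately 3.6%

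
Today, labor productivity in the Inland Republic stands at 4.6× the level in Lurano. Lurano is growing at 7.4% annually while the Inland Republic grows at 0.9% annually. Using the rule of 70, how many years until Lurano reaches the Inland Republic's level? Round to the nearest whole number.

around 24 years

Lurano gains on the Inland Republic at 7.4% − 0.9% = 6.5 points a year.
At that relative rate the gap halves every 70/6.5 ≈ 10.77 years.
A 4.6× gap takes log₂(4.6) ≈ 2.20 halvings to close: 2.20 × 10.77 ≈ 24 years.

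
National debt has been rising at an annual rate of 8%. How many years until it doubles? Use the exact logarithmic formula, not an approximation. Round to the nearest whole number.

t = ln(2) / ln(1 + 0.08) = 0.6931 / 0.076961 ≈ 9.01.
≈ 9 years.

9 years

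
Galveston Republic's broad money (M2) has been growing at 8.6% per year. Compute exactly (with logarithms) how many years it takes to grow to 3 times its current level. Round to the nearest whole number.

t = ln(3) / ln(1 + 0.086) = 1.0986 / 0.082501 ≈ 13.32.
≈ 13 years.

13 years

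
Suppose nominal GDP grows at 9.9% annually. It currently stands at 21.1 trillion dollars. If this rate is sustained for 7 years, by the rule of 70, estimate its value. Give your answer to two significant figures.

around 42 trillion dollars

It doubles every 70/9.9 ≈ 7.07 years, so 7 years is 0.99 doublings.
2^0.99 ≈ 1.99; 21.1 × 1.99 ≈ 42 trillion dollars.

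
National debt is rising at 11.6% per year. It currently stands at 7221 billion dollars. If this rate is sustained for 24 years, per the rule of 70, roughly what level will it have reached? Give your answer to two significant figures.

≈ 110000 billion dollars

It doubles every 70/11.6 ≈ 6.03 years, so 24 years is 3.98 doublings.
2^3.98 ≈ 15.78; 7221 × 15.78 ≈ 110000 billion dollars.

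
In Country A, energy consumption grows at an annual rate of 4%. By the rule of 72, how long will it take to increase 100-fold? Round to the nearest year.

At 4% it doubles every 72/4 ≈ 18.00 years.
Reaching 100× takes log₂(100) ≈ 6.64 doublings.
6.64 × 18.00 ≈ 120 years.

roughly 120 years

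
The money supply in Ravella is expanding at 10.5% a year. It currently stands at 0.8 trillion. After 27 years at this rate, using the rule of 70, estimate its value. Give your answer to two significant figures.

It doubles every 70/10.5 ≈ 6.67 years, so 27 years is 4.05 doublings.
2^4.05 ≈ 16.56; 0.8 × 16.56 ≈ 13 trillion.

13 trillion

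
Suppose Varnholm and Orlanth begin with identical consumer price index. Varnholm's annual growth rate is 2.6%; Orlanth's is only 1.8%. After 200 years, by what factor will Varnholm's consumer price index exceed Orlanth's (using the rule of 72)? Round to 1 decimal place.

Rate gap = 2.6% − 1.8% = 0.8 points.
The ratio doubles every 72/0.8 ≈ 90.00 years.
200/90.00 ≈ 2.22 doublings → ratio ≈ 2^2.22 ≈ 4.7.

approximately 4.7 times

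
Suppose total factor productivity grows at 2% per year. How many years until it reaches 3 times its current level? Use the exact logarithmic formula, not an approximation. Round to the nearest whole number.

t = ln(3) / ln(1 + 0.02) = 1.0986 / 0.019803 ≈ 55.48.
≈ 55 years.

55 years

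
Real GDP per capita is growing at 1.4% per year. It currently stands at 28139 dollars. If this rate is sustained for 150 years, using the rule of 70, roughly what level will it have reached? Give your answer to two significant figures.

around 230000 dollars

Doubling time ≈ 70/1.4 = 50.00 years.
150 years is 150/50.00 ≈ 3.00 doublings, a factor of 2^3.00 ≈ 8.00.
28139 × 8.00 ≈ 230000 dollars.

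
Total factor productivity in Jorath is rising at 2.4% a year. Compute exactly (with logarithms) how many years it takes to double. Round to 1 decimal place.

t = ln(2) / ln(1 + 0.024) = 0.6931 / 0.023717 ≈ 29.22.

29.2 years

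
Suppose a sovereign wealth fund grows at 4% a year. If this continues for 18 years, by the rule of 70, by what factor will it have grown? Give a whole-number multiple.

At 4% one doubling takes ≈ 17.50 years; 18 years is 1 of them, so ×2.

approximately 2 times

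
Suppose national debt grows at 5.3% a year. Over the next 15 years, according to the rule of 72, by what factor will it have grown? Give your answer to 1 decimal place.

Doubles every ≈ 13.58 years (72/5.3).
15 years is 1.10 doublings; 2^1.10 ≈ 2.1×.

around 2.1 times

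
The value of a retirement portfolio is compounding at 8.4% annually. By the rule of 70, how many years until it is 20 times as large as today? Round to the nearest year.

At 8.4% it doubles every 70/8.4 ≈ 8.33 years.
20× is log₂ 20 ≈ 4.32 doublings, so ≈ 4.32 × 8.33 = 36 years.

approximately 36 years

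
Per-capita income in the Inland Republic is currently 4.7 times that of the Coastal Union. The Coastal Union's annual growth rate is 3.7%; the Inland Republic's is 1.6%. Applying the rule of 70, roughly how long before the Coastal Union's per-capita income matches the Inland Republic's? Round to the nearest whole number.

≈ 74 years

the Coastal Union gains on the Inland Republic at 3.7% − 1.6% = 2.1 points a year.
At that relative rate the gap halves every 70/2.1 ≈ 33.33 years.
A 4.7 times gap takes log₂(4.7) ≈ 2.23 halvings to close: 2.23 × 33.33 ≈ 74 years.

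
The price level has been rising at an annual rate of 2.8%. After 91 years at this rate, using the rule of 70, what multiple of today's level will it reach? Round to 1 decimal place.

around 12.5 times

Doubling time ≈ 70/2.8 = 25.00 years.
91 years / 25.00 ≈ 3.64 doublings → factor 2^3.64 ≈ 12.5.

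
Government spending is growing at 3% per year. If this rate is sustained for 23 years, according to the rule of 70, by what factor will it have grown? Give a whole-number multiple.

70/3 ≈ 23.33 years per doubling.
23 years fits 1 doubling: 2^1 = 2.

2 times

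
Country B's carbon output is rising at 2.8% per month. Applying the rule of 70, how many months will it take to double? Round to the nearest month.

At 2.8%, doubling takes about 70/2.8 = 25.00 months.

roughly 25 months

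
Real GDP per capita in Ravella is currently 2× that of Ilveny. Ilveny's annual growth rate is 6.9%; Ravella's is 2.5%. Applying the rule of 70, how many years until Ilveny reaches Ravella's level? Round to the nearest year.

16 years

Ilveny gains on Ravella at 6.9% − 2.5% = 4.4 points a year.
At that relative rate the gap halves every 70/4.4 ≈ 15.91 years.
A 2× gap closes after 1 halving: 1 × 15.91 ≈ 16 years.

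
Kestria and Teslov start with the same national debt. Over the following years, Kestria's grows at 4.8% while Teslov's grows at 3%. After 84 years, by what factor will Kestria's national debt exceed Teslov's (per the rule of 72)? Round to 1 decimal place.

4.3 times

Only the 1.8-point difference matters.
72/1.8 ≈ 40.00 years per doubling of the ratio; 84 years gives 2.10 doublings, so ≈ 4.3×.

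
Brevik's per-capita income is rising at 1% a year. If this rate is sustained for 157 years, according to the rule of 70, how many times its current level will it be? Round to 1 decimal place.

Doubles every ≈ 70.00 years (70/1).
157 years is 2.24 doublings; 2^2.24 ≈ 4.7×.

4.7 times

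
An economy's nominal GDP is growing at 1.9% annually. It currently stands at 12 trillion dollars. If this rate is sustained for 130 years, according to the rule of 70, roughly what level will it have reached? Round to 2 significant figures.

around 140 trillion dollars

Doubling time ≈ 70/1.9 = 36.84 years.
130 years is 130/36.84 ≈ 3.53 doublings, a factor of 2^3.53 ≈ 11.55.
12 × 11.55 ≈ 140 trillion dollars.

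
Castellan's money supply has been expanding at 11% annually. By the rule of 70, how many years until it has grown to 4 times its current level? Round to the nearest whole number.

At 11% it doubles every 70/11 ≈ 6.36 years.
Getting to 4× needs 2 doublings: 2 × 6.36 ≈ 13 years.

about 13 years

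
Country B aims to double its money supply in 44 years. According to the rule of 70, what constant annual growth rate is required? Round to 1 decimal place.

70 / 44 ≈ 1.59, so about 1.6% a year.

1.6%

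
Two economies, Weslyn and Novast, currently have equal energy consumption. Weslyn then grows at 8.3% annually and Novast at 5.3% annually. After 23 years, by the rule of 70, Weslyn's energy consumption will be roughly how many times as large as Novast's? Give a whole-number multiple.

Weslyn pulls ahead at 3 pp per year, so the ratio doubles every 70/3 ≈ 23.33 years.
In 23 years that's 0.99 doublings: 2^0.99 ≈ 2.

about 2 times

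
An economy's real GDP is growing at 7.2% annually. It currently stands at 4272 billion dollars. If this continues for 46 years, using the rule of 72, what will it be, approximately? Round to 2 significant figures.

It doubles every 72/7.2 ≈ 10.00 years, so 46 years is 4.60 doublings.
2^4.60 ≈ 24.25; 4272 × 24.25 ≈ 100000 billion dollars.

around 100000 billion dollars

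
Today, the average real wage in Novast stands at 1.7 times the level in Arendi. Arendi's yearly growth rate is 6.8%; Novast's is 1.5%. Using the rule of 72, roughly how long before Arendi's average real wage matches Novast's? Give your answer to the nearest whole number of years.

The growth-rate gap is 6.8% − 1.5% = 5.3 percentage points.
So the ratio between them halves every 72/5.3 ≈ 13.58 years.
A 1.7 times gap takes log₂(1.7) ≈ 0.77 halvings to close: 0.77 × 13.58 ≈ 10 years.

approximately 10 years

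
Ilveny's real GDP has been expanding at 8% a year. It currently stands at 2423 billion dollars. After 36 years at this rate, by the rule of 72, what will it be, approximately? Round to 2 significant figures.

39000 billion dollars

Doubling time ≈ 72/8 = 9.00 years.
36 years is 36/9.00 ≈ 4.00 doublings, a factor of 2^4.00 ≈ 16.00.
2423 × 16.00 ≈ 39000 billion dollars.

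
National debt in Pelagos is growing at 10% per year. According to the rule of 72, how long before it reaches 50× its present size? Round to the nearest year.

approximately 41 years

At 10% it doubles every 72/10 ≈ 7.20 years.
Reaching 50× takes log₂(50) ≈ 5.64 doublings.
5.64 × 7.20 ≈ 41 years.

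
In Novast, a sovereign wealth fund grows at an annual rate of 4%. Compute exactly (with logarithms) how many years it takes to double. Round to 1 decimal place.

t = ln(2) / ln(1 + 0.04) = 0.6931 / 0.039221 ≈ 17.67.

17.7 years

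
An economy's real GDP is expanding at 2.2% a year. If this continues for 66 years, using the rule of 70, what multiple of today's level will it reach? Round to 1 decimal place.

around 4.2 times

Doubling time ≈ 70/2.2 = 31.82 years.
66 years / 31.82 ≈ 2.07 doublings → factor 2^2.07 ≈ 4.2.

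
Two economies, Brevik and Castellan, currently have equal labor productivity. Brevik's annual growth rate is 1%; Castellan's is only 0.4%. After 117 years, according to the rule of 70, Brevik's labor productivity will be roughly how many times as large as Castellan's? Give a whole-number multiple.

about 2 times

Brevik pulls ahead at 0.6 pp per year, so the ratio doubles every 70/0.6 ≈ 116.67 years.
In 117 years that's 1.00 doublings: 2^1.00 ≈ 2.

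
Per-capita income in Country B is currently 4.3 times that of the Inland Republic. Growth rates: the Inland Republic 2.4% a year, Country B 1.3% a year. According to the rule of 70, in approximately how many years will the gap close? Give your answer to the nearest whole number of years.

the Inland Republic gains on Country B at 2.4% − 1.3% = 1.1 points a year.
At that relative rate the gap halves every 70/1.1 ≈ 63.64 years.
A 4.3 times gap takes log₂(4.3) ≈ 2.10 halvings to close: 2.10 × 63.64 ≈ 134 years.

134 years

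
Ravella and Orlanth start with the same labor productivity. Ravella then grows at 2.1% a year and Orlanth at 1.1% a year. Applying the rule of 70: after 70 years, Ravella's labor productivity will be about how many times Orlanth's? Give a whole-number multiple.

≈ 2 times

Only the 1-point difference matters.
70/1 ≈ 70.00 years per doubling of the ratio; 70 years gives 1.00 doublings, so ≈ 2×.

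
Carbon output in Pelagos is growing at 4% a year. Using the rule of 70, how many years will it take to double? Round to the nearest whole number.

Doubling time ≈ 70 / 4 = 17.50 years.

≈ 18 years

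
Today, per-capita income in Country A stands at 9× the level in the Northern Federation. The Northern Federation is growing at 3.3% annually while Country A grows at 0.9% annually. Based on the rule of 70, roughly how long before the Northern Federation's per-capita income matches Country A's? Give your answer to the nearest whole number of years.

around 92 years

What matters is the difference: 2.4 pp.
Rule of 70 on the gap: the ratio halves every 70/2.4 ≈ 29.17 years.
A 9× gap takes log₂(9) ≈ 3.17 halvings to close: 3.17 × 29.17 ≈ 92 years.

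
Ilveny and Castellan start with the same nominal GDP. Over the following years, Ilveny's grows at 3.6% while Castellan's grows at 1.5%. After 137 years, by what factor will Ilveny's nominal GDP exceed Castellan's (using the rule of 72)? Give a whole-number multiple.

roughly 16 times

Only the 2.1-point difference matters.
72/2.1 ≈ 34.29 years per doubling of the ratio; 137 years gives 4.00 doublings, so ≈ 16×.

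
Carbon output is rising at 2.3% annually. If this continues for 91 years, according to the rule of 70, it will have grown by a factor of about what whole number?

about 8 times

70/2.3 ≈ 30.43 years per doubling.
91 years fits 3 doublings: 2^3 = 8.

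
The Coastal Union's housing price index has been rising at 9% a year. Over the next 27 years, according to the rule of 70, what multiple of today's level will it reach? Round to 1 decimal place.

Doubling time ≈ 70/9 = 7.78 years.
27 years / 7.78 ≈ 3.47 doublings → factor 2^3.47 ≈ 11.1.

≈ 11.1 times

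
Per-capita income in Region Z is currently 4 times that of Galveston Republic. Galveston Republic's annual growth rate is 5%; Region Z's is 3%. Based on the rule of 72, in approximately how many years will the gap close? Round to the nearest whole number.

What matters is the difference: 2 pp.
Rule of 72 on the gap: the ratio halves every 72/2 ≈ 36.00 years.
A 4 times gap closes after 2 halvings: 2 × 36.00 ≈ 72 years.

≈ 72 years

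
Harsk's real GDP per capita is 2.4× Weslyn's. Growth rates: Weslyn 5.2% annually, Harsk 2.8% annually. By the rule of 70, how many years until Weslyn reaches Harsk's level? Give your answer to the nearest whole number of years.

The growth-rate gap is 5.2% − 2.8% = 2.4 percentage points.
So the ratio between them halves every 70/2.4 ≈ 29.17 years.
A 2.4× gap takes log₂(2.4) ≈ 1.26 halvings to close: 1.26 × 29.17 ≈ 37 years.

about 37 years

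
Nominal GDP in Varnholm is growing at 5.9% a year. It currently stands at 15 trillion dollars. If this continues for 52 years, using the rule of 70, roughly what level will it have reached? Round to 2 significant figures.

about 310 trillion dollars

It doubles every 70/5.9 ≈ 11.86 years, so 52 years is 4.38 doublings.
2^4.38 ≈ 20.82; 15 × 20.82 ≈ 310 trillion dollars.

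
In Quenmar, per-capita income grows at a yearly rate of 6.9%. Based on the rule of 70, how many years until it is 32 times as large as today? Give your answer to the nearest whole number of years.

51 years

Doubling time ≈ 70/6.9 = 10.14 years.
32 = 2^5, so 5 doublings → 51 years.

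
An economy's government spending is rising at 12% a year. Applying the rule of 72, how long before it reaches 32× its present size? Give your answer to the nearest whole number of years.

One doubling takes 72/12 = 6.00 years.
Getting to 32× needs 5 doublings: 5 × 6.00 ≈ 30 years.

roughly 30 years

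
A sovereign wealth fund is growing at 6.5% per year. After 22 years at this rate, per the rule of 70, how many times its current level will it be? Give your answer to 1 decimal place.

Doubling time ≈ 70/6.5 = 10.77 years.
22 years / 10.77 ≈ 2.04 doublings → factor 2^2.04 ≈ 4.1.

about 4.1 times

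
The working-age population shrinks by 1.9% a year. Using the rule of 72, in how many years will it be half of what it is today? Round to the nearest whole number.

around 38 years

Halving time ≈ 72 / 1.9 = 37.89 → 38 years.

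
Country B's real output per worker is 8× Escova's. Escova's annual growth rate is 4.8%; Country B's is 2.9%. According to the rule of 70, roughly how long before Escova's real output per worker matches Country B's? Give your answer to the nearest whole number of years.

Escova gains on Country B at 4.8% − 2.9% = 1.9 points a year.
At that relative rate the gap halves every 70/1.9 ≈ 36.84 years.
An 8× gap closes after 3 halvings: 3 × 36.84 ≈ 111 years.

roughly 111 years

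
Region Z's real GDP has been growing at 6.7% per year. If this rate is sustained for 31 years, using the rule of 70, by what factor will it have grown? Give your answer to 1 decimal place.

Doubles every ≈ 10.45 years (70/6.7).
31 years is 2.97 doublings; 2^2.97 ≈ 7.8×.

≈ 7.8 times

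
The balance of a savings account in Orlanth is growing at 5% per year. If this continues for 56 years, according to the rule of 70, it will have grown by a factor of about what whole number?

≈ 16 times

70/5 ≈ 14.00 years per doubling.
56 years fits 4 doublings: 2^4 = 16.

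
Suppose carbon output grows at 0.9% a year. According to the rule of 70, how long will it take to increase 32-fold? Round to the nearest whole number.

≈ 389 years

One doubling takes 70/0.9 = 77.78 years.
Getting to 32× needs 5 doublings: 5 × 77.78 ≈ 389 years.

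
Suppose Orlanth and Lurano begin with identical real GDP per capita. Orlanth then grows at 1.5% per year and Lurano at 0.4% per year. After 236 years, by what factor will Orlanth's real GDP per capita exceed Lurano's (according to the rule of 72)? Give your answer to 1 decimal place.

Rate gap = 1.5% − 0.4% = 1.1 points.
The ratio doubles every 72/1.1 ≈ 65.45 years.
236/65.45 ≈ 3.61 doublings → ratio ≈ 2^3.61 ≈ 12.2.

approximately 12.2 times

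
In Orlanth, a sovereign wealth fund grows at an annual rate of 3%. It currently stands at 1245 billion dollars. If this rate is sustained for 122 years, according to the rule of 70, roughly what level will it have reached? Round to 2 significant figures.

It doubles every 70/3 ≈ 23.33 years, so 122 years is 5.23 doublings.
2^5.23 ≈ 37.53; 1245 × 37.53 ≈ 47000 billion dollars.

47000 billion dollars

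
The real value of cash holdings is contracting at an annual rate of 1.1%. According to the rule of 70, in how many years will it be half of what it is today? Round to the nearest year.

Halving time ≈ 70 / 1.1 = 63.64 → 64 years.

≈ 64 years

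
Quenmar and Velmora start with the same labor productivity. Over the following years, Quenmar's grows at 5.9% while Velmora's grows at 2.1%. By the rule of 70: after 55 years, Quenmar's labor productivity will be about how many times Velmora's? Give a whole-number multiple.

Only the 3.8-point difference matters.
70/3.8 ≈ 18.42 years per doubling of the ratio; 55 years gives 2.99 doublings, so ≈ 8×.

around 8 times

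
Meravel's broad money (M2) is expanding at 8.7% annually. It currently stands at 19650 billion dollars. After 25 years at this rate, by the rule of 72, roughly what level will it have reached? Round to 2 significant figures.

≈ 160000 billion dollars

It doubles every 72/8.7 ≈ 8.28 years, so 25 years is 3.02 doublings.
2^3.02 ≈ 8.11; 19650 × 8.11 ≈ 160000 billion dollars.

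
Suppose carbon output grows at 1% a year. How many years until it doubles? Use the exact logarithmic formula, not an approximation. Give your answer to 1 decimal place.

t = ln(2) / ln(1 + 0.01) = 0.6931 / 0.009950 ≈ 69.66.

69.7 years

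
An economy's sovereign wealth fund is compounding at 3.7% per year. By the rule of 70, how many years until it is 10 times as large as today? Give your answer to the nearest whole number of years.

about 63 years

At 3.7% it doubles every 70/3.7 ≈ 18.92 years.
10× is log₂ 10 ≈ 3.32 doublings, so ≈ 3.32 × 18.92 = 63 years.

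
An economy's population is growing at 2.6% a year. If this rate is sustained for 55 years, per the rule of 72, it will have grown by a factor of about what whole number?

about 4 times

At 2.6% one doubling takes ≈ 27.69 years; 55 years is 2 of them, so ×4.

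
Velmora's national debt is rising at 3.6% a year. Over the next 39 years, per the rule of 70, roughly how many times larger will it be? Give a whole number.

approximately 4 times

Doubling time ≈ 70/3.6 = 19.44 years.
39/19.44 ≈ 2 doublings, so about 2^2 = 4×.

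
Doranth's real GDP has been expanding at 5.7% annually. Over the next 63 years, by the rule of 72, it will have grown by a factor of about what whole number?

32 times

72/5.7 ≈ 12.63 years per doubling.
63 years fits 5 doublings: 2^5 = 32.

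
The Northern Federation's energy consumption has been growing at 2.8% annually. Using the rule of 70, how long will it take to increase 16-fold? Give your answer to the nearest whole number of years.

One doubling takes 70/2.8 = 25.00 years.
16 = 2^4, so 4 doublings → 100 years.

approximately 100 years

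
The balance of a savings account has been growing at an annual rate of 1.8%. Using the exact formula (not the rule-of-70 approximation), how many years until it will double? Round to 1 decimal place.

t = ln(2) / ln(1 + 0.018) = 0.6931 / 0.017840 ≈ 38.85.

38.9 years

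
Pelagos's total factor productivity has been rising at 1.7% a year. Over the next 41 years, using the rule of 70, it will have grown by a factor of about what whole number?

≈ 2 times

70/1.7 ≈ 41.18 years per doubling.
41 years fits 1 doubling: 2^1 = 2.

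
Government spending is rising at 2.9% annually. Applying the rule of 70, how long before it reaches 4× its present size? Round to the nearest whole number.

One doubling takes 70/2.9 = 24.14 years.
4× is 2 doublings, so 2 × 24.14 ≈ 48 years.

≈ 48 years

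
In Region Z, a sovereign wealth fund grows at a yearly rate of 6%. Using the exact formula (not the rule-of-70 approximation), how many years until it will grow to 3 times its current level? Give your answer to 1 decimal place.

18.9 years

t = ln(3) / ln(1 + 0.06) = 1.0986 / 0.058269 ≈ 18.85.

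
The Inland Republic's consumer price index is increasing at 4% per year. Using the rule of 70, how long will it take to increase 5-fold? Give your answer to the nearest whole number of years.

about 41 years

Doubling time ≈ 70/4 = 17.50 years.
Reaching 5× takes log₂(5) ≈ 2.32 doublings.
2.32 × 17.50 ≈ 41 years.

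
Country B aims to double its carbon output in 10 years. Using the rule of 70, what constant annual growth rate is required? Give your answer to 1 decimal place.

≈ 7.0%

70 / 10 ≈ 7.00, so about 7.0% a year.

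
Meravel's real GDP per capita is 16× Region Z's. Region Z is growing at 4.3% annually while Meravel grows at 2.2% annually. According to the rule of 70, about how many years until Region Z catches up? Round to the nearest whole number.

What matters is the difference: 2.1 pp.
Rule of 70 on the gap: the ratio halves every 70/2.1 ≈ 33.33 years.
A 16× gap closes after 4 halvings: 4 × 33.33 ≈ 133 years.

about 133 years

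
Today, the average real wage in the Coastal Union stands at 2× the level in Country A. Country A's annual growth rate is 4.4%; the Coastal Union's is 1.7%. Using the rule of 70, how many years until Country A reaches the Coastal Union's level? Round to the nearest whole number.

The growth-rate gap is 4.4% − 1.7% = 2.7 percentage points.
So the ratio between them halves every 70/2.7 ≈ 25.93 years.
A 2× gap closes after 1 halving: 1 × 25.93 ≈ 26 years.

about 26 years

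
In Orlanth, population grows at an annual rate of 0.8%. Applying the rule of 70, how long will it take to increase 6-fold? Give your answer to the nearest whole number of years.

around 226 years

Doubling time ≈ 70/0.8 = 87.50 years.
6× is log₂ 6 ≈ 2.58 doublings, so ≈ 2.58 × 87.50 = 226 years.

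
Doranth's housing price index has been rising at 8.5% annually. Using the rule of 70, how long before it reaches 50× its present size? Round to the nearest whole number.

At 8.5% it doubles every 70/8.5 ≈ 8.24 years.
50× is log₂ 50 ≈ 5.64 doublings, so ≈ 5.64 × 8.24 = 46 years.

46 years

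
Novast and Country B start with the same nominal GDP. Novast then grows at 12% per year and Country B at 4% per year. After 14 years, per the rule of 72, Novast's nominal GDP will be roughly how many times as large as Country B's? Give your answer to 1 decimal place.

approximately 2.9 times

Only the 8-point difference matters.
72/8 ≈ 9.00 years per doubling of the ratio; 14 years gives 1.56 doublings, so ≈ 2.9×.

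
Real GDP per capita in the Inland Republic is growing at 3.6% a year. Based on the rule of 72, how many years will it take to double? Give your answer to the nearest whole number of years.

Doubling time ≈ 72 / 3.6 = 20.00 years.

≈ 20 years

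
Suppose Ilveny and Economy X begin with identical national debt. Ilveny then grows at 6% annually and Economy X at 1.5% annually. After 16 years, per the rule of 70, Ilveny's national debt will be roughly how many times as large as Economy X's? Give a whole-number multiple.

2 times

Rate gap = 6% − 1.5% = 4.5 points.
The ratio doubles every 70/4.5 ≈ 15.56 years.
16/15.56 ≈ 1.03 doublings → ratio ≈ 2^1.03 ≈ 2.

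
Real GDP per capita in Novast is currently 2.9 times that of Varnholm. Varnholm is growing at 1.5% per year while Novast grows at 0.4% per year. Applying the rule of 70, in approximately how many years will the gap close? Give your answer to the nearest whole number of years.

about 98 years

The growth-rate gap is 1.5% − 0.4% = 1.1 percentage points.
So the ratio between them halves every 70/1.1 ≈ 63.64 years.
A 2.9 times gap takes log₂(2.9) ≈ 1.54 halvings to close: 1.54 × 63.64 ≈ 98 years.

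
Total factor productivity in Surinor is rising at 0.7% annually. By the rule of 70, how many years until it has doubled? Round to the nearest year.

around 100 years

70/0.7 ≈ 100.00, so it doubles roughly every 100 years.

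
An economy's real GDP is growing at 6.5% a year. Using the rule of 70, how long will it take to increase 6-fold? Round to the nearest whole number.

Doubling time ≈ 70/6.5 = 10.77 years.
Reaching 6× takes log₂(6) ≈ 2.58 doublings.
2.58 × 10.77 ≈ 28 years.

28 years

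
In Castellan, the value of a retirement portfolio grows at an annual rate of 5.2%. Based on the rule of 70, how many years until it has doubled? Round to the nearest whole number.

Doubling time ≈ 70 / 5.2 = 13.46 years.

around 13 years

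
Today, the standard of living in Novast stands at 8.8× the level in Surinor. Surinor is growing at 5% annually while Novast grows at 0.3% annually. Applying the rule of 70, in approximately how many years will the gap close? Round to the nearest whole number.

≈ 47 years

What matters is the difference: 4.7 pp.
Rule of 70 on the gap: the ratio halves every 70/4.7 ≈ 14.89 years.
An 8.8× gap takes log₂(8.8) ≈ 3.14 halvings to close: 3.14 × 14.89 ≈ 47 years.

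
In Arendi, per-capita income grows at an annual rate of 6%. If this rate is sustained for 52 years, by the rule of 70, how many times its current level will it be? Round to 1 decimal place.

around 22.0 times

Doubling time ≈ 70/6 = 11.67 years.
52 years / 11.67 ≈ 4.46 doublings → factor 2^4.46 ≈ 22.0.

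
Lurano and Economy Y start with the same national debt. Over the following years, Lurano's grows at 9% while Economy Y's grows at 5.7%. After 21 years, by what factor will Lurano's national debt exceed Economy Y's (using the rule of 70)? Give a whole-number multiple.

Rate gap = 9% − 5.7% = 3.3 points.
The ratio doubles every 70/3.3 ≈ 21.21 years.
21/21.21 ≈ 0.99 doublings → ratio ≈ 2^0.99 ≈ 2.

around 2 times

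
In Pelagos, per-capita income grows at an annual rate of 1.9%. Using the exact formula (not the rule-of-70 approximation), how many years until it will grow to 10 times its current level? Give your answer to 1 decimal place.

t = ln(10) / ln(1 + 0.019) = 2.3026 / 0.018822 ≈ 122.34.

122.3 years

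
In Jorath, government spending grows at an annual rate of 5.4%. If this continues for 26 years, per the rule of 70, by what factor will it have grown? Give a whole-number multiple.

At 5.4% one doubling takes ≈ 12.96 years; 26 years is 2 of them, so ×4.

around 4 times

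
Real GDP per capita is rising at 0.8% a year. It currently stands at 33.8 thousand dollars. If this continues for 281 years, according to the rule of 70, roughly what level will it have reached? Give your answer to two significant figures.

It doubles every 70/0.8 ≈ 87.50 years, so 281 years is 3.21 doublings.
2^3.21 ≈ 9.25; 33.8 × 9.25 ≈ 310 thousand dollars.

about 310 thousand dollars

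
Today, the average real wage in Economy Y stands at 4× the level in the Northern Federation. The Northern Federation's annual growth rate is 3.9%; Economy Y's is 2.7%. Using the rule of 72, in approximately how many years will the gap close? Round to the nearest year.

The growth-rate gap is 3.9% − 2.7% = 1.2 percentage points.
So the ratio between them halves every 72/1.2 ≈ 60.00 years.
A 4× gap closes after 2 halvings: 2 × 60.00 ≈ 120 years.

around 120 years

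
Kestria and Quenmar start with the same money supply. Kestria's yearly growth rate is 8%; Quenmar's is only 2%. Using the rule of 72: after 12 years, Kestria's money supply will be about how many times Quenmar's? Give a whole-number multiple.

around 2 times

Only the 6-point difference matters.
72/6 ≈ 12.00 years per doubling of the ratio; 12 years gives 1.00 doublings, so ≈ 2×.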